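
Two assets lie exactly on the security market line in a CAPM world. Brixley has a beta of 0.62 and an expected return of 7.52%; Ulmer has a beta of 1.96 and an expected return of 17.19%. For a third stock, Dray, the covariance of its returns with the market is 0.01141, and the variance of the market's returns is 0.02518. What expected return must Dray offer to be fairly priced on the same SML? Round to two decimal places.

6.32%

MRP = (17.19% − 7.52%) / (1.96 − 0.62) = 7.2164%
R_f = 7.52% − 0.62 × 7.2164% = 3.0458%
β_Dray = Cov / Var(R_m) = 0.01141 / 0.02518 = 0.4531
E(R_Dray) = R_f + β × MRP = 3.0458% + 0.4531 × 7.2164% = 6.32%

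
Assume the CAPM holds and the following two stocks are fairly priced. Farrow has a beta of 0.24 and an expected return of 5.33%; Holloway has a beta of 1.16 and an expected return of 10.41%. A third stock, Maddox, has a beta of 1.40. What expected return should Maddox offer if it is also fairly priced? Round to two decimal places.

11.74%

MRP (SML slope) = (10.41% − 5.33%) / (1.16 − 0.24) = 5.08% / 0.92 = 5.5217%
R_f (intercept) = 5.33% − 0.24 × 5.5217% = 4.0048%
E(R_Maddox) = R_f + β × MRP = 4.0048% + 1.40 × 5.5217% = 11.74%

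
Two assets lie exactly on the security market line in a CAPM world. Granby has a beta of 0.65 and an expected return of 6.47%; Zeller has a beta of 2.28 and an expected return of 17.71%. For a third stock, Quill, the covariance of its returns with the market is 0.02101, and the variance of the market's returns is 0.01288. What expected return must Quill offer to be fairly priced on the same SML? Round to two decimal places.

MRP = (17.71% − 6.47%) / (2.28 − 0.65) = 6.8957%
R_f = 6.47% − 0.65 × 6.8957% = 1.9878%
β_Quill = Cov / Var(R_m) = 0.02101 / 0.01288 = 1.6312
E(R_Quill) = R_f + β × MRP = 1.9878% + 1.6312 × 6.8957% = 13.24%

13.24%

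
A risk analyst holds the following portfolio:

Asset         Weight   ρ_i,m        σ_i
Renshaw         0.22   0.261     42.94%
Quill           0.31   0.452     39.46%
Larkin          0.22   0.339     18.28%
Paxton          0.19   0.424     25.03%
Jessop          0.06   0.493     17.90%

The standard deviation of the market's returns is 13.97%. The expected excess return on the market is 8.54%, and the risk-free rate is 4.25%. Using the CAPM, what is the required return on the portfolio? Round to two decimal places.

11.53%

β_Renshaw = 0.261 × 42.94% / 13.97% = 0.8022
β_Quill = 0.452 × 39.46% / 13.97% = 1.2767
β_Larkin = 0.339 × 18.28% / 13.97% = 0.4436
β_Paxton = 0.424 × 25.03% / 13.97% = 0.7597
β_Jessop = 0.493 × 17.90% / 13.97% = 0.6317
β_P = Σ w_i β_i = 0.22×0.8022 + 0.31×1.2767 + 0.22×0.4436 + 0.19×0.7597 + 0.06×0.6317 = 0.8521
E(R_P) = R_f + β_P × MRP = 4.25% + 0.8521 × 8.54% = 11.53%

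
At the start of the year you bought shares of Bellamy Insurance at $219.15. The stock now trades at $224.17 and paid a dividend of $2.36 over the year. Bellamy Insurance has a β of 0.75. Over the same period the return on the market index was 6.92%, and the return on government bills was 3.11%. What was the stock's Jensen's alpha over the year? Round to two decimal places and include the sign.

Realised HPR = (P1 + D1 − P0) / P0 = (224.17 + 2.36 − 219.15) / 219.15 = 7.38 / 219.15 = 3.3676%
MRP = 6.92% − 3.11% = 3.81%
CAPM required = R_f + β·MRP = 3.11% + 0.75 × 3.81% = 5.9675%
α = realised − required = 3.3676% − 5.9675% = -2.60%

-2.60%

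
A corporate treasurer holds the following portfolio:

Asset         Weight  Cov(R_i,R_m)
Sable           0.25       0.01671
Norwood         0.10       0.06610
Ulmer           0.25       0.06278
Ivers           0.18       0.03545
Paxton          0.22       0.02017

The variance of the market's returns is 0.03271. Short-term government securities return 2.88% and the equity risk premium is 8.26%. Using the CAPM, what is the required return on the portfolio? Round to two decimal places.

β_Sable = 0.01671 / 0.03271 = 0.5109
β_Norwood = 0.06610 / 0.03271 = 2.0208
β_Ulmer = 0.06278 / 0.03271 = 1.9193
β_Ivers = 0.03545 / 0.03271 = 1.0838
β_Paxton = 0.02017 / 0.03271 = 0.6166
β_P = Σ w_i β_i = 0.25×0.5109 + 0.10×2.0208 + 0.25×1.9193 + 0.18×1.0838 + 0.22×0.6166 = 1.1404
E(R_P) = R_f + β_P × MRP = 2.88% + 1.1404 × 8.26% = 12.30%

12.30%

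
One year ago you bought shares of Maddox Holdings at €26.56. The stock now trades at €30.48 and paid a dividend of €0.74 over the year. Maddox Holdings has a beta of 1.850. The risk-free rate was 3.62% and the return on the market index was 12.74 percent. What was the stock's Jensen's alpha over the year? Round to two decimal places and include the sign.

Realised HPR = (P1 + D1 − P0) / P0 = (30.48 + 0.74 − 26.56) / 26.56 = 4.66 / 26.56 = 17.5452%
MRP = 12.74% − 3.62% = 9.12%
CAPM required = R_f + β·MRP = 3.62% + 1.850 × 9.12% = 20.49200%
α = realised − required = 17.5452% − 20.49200% = -2.95%

-2.95%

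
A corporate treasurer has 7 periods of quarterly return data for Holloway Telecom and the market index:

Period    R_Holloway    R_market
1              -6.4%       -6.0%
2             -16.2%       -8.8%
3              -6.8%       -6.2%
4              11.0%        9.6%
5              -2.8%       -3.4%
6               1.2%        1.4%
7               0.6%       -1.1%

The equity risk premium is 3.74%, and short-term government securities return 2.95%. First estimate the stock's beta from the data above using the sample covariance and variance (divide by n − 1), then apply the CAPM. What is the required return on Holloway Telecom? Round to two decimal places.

Mean R_i = (-6.4 − 16.2 − 6.8 + 11.0 − 2.8 + 1.2 + 0.6) / 7 = -2.7714%
Mean R_m = (-6.0 − 8.8 − 6.2 + 9.6 − 3.4 + 1.4 − 1.1) / 7 = -2.0714%
Σ(R_i − R̄_i)(R_m − R̄_m) = 299.0743  ⇒  Cov = 299.0743 / 6 = 49.8457
Σ(R_m − R̄_m)² = 228.7343  ⇒  Var(R_m) = 228.7343 / 6 = 38.1224
β = Cov / Var(R_m) = 49.8457 / 38.1224 = 1.3075
E(R) = R_f + β × MRP = 2.95% + 1.3075 × 3.74% = 7.84%

7.84%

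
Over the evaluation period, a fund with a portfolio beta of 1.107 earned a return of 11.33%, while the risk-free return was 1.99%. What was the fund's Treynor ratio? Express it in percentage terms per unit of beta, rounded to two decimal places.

8.44%

Treynor = (R_P − R_f) / β_P = (11.33% − 1.99%) / 1.1070 = 9.34% / 1.1070 = 8.44%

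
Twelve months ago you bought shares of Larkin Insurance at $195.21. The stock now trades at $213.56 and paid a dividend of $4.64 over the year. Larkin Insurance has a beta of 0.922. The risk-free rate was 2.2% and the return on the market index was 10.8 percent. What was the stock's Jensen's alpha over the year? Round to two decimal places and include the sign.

+1.65%

Realised HPR = (P1 + D1 − P0) / P0 = (213.56 + 4.64 − 195.21) / 195.21 = 22.99 / 195.21 = 11.7771%
MRP = 10.8% − 2.2% = 8.60%
CAPM required = R_f + β·MRP = 2.2% + 0.922 × 8.6% = 10.1292%
α = realised − required = 11.7771% − 10.1292% = +1.65%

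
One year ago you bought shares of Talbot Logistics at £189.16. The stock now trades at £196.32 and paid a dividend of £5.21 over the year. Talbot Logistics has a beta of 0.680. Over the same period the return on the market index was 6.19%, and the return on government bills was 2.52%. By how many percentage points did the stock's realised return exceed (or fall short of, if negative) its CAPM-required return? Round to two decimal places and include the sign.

Realised HPR = (P1 + D1 − P0) / P0 = (196.32 + 5.21 − 189.16) / 189.16 = 12.37 / 189.16 = 6.5394%
MRP = 6.19% − 2.52% = 3.67%
CAPM required = R_f + β·MRP = 2.52% + 0.680 × 3.67% = 5.01560%
α = realised − required = 6.5394% − 5.01560% = +1.52%

+1.52%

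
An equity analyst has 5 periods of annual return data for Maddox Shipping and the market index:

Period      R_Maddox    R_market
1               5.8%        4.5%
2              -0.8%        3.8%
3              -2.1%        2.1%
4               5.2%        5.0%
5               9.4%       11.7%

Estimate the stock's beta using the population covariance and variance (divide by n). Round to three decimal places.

Mean R_i = (5.8 − 0.8 − 2.1 + 5.2 + 9.4) / 5 = 3.5000%
Mean R_m = (4.5 + 3.8 + 2.1 + 5.0 + 11.7) / 5 = 5.4200%
Σ(R_i − R̄_i)(R_m − R̄_m) = 59.7800  ⇒  Cov = 59.7800 / 5 = 11.9560
Σ(R_m − R̄_m)² = 54.1080  ⇒  Var(R_m) = 54.1080 / 5 = 10.8216
β = Cov / Var(R_m) = 11.9560 / 10.8216 = 1.1048

1.105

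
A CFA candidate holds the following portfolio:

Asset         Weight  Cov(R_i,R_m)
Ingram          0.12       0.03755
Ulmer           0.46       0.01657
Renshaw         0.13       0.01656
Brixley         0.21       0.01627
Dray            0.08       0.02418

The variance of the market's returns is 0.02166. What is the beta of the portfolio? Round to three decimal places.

0.906

β_Ingram = 0.03755 / 0.02166 = 1.7336
β_Ulmer = 0.01657 / 0.02166 = 0.7650
β_Renshaw = 0.01656 / 0.02166 = 0.7645
β_Brixley = 0.01627 / 0.02166 = 0.7512
β_Dray = 0.02418 / 0.02166 = 1.1163
β_P = Σ w_i β_i = 0.12×1.7336 + 0.46×0.7650 + 0.13×0.7645 + 0.21×0.7512 + 0.08×1.1163 = 0.9064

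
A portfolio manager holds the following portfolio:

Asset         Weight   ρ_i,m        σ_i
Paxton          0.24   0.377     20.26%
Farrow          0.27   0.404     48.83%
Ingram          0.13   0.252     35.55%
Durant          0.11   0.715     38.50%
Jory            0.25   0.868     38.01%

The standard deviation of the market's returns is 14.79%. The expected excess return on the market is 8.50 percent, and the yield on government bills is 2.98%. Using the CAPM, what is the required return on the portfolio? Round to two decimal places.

β_Paxton = 0.377 × 20.26% / 14.79% = 0.5164
β_Farrow = 0.404 × 48.83% / 14.79% = 1.3338
β_Ingram = 0.252 × 35.55% / 14.79% = 0.6057
β_Durant = 0.715 × 38.50% / 14.79% = 1.8612
β_Jory = 0.868 × 38.01% / 14.79% = 2.2307
β_P = Σ w_i β_i = 0.24×0.5164 + 0.27×1.3338 + 0.13×0.6057 + 0.11×1.8612 + 0.25×2.2307 = 1.3252
E(R_P) = R_f + β_P × MRP = 2.98% + 1.3252 × 8.50% = 14.24%

14.24%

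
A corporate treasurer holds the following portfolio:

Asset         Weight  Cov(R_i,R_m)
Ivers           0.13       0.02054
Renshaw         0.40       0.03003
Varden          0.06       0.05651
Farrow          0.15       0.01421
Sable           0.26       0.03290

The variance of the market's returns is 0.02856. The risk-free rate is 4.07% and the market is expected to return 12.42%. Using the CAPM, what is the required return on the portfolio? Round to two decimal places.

β_Ivers = 0.02054 / 0.02856 = 0.7192
β_Renshaw = 0.03003 / 0.02856 = 1.0515
β_Varden = 0.05651 / 0.02856 = 1.9786
β_Farrow = 0.01421 / 0.02856 = 0.4975
β_Sable = 0.03290 / 0.02856 = 1.1520
β_P = Σ w_i β_i = 0.13×0.7192 + 0.40×1.0515 + 0.06×1.9786 + 0.15×0.4975 + 0.26×1.1520 = 1.0070
MRP = 12.42% − 4.07% = 8.35%
E(R_P) = R_f + β_P × MRP = 4.07% + 1.0070 × 8.35% = 12.48%

12.48%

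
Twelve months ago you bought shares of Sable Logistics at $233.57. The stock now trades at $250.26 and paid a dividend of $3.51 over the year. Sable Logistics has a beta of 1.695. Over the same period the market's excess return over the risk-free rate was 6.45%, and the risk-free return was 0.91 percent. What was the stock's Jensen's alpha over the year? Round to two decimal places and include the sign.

-3.19%

Realised HPR = (P1 + D1 − P0) / P0 = (250.26 + 3.51 − 233.57) / 233.57 = 20.20 / 233.57 = 8.6484%
CAPM required = R_f + β·MRP = 0.91% + 1.695 × 6.45% = 11.84275%
α = realised − required = 8.6484% − 11.84275% = -3.19%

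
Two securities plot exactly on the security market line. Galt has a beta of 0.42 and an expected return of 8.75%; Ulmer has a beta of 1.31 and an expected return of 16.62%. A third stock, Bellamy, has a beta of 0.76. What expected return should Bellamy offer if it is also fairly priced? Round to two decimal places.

11.76%

MRP (SML slope) = (16.62% − 8.75%) / (1.31 − 0.42) = 7.87% / 0.89 = 8.8427%
R_f (intercept) = 8.75% − 0.42 × 8.8427% = 5.0361%
E(R_Bellamy) = R_f + β × MRP = 5.0361% + 0.76 × 8.8427% = 11.76%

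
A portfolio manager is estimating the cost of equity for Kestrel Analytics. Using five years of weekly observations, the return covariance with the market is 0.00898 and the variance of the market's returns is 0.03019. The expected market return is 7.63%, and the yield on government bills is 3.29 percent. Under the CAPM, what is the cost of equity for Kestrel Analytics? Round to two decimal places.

β = Cov(R_i, R_m) / Var(R_m) = 0.00898 / 0.03019 = 0.2974
MRP = 7.63% − 3.29% = 4.34%
E(R) = R_f + β × MRP = 3.29% + 0.2974 × 4.34% = 4.58%

4.58%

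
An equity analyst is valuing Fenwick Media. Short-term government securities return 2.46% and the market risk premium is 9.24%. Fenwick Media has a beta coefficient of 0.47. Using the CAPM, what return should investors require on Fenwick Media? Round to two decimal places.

E(R) = R_f + β × MRP = 2.46% + 0.47 × 9.24% = 6.80%

6.80%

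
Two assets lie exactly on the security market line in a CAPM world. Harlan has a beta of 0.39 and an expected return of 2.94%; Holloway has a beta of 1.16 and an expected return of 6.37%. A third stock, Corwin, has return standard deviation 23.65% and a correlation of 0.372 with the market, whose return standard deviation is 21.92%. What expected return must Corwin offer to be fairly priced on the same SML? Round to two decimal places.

2.99%

MRP = (6.37% − 2.94%) / (1.16 − 0.39) = 4.4545%
R_f = 2.94% − 0.39 × 4.4545% = 1.2027%
β_Corwin = ρ·σ_i/σ_m = 0.372 × 23.65 / 21.92 = 0.4014
E(R_Corwin) = R_f + β × MRP = 1.2027% + 0.4014 × 4.4545% = 2.99%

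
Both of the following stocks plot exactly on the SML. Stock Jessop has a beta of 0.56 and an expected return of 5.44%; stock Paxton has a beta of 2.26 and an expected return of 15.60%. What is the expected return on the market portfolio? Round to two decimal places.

8.07%

Both satisfy E(R) = R_f + β·MRP, so the slope of the SML is
MRP = (15.60% − 5.44%) / (2.26 − 0.56) = 10.16% / 1.70 = 5.9765%
R_f = E(R_Jessop) − β_Jessop·MRP = 5.44% − 0.56 × 5.9765% = 2.0932%
E(R_m) = R_f + MRP = 2.0932% + 5.9765% = 8.07%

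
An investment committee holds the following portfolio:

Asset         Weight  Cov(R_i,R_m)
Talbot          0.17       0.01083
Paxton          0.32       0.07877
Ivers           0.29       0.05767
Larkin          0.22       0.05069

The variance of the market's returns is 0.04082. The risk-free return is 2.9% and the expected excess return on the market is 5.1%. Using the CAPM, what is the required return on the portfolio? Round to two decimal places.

9.76%

β_Talbot = 0.01083 / 0.04082 = 0.2653
β_Paxton = 0.07877 / 0.04082 = 1.9297
β_Ivers = 0.05767 / 0.04082 = 1.4128
β_Larkin = 0.05069 / 0.04082 = 1.2418
β_P = Σ w_i β_i = 0.17×0.2653 + 0.32×1.9297 + 0.29×1.4128 + 0.22×1.2418 = 1.3455
E(R_P) = R_f + β_P × MRP = 2.9% + 1.3455 × 5.1% = 9.76%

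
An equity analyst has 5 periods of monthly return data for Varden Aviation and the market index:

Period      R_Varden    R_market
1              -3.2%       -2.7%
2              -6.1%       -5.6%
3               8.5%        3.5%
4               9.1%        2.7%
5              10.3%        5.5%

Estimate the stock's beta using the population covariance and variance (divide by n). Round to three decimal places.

Mean R_i = (-3.2 − 6.1 + 8.5 + 9.1 + 10.3) / 5 = 3.7200%
Mean R_m = (-2.7 − 5.6 + 3.5 + 2.7 + 5.5) / 5 = 0.6800%
Σ(R_i − R̄_i)(R_m − R̄_m) = 141.1220  ⇒  Cov = 141.1220 / 5 = 28.2244
Σ(R_m − R̄_m)² = 86.1280  ⇒  Var(R_m) = 86.1280 / 5 = 17.2256
β = Cov / Var(R_m) = 28.2244 / 17.2256 = 1.6385

1.639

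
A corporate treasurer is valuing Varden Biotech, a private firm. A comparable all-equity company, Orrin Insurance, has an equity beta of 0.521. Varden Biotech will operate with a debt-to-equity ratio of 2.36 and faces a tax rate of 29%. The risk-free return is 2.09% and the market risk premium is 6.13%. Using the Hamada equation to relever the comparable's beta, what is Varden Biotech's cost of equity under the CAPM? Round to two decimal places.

β_L = β_U × [1 + (1 − t)(D/E)] = 0.521 × [1 + (1 − 0.29) × 2.36]
    = 0.521 × [1 + 0.71 × 2.36] = 0.521 × 2.6756 = 1.3940
E(R) = R_f + β_L × MRP = 2.09% + 1.3940 × 6.13% = 10.64%

10.64%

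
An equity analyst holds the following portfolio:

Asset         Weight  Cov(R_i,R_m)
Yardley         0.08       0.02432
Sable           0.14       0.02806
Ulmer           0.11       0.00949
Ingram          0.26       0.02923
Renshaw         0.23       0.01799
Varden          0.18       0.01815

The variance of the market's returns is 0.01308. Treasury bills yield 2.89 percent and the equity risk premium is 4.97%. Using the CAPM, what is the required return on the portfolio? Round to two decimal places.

11.22%

β_Yardley = 0.02432 / 0.01308 = 1.8593
β_Sable = 0.02806 / 0.01308 = 2.1453
β_Ulmer = 0.00949 / 0.01308 = 0.7255
β_Ingram = 0.02923 / 0.01308 = 2.2347
β_Renshaw = 0.01799 / 0.01308 = 1.3754
β_Varden = 0.01815 / 0.01308 = 1.3876
β_P = Σ w_i β_i = 0.08×1.8593 + 0.14×2.1453 + 0.11×0.7255 + 0.26×2.2347 + 0.23×1.3754 + 0.18×1.3876 = 1.6760
E(R_P) = R_f + β_P × MRP = 2.89% + 1.6760 × 4.97% = 11.22%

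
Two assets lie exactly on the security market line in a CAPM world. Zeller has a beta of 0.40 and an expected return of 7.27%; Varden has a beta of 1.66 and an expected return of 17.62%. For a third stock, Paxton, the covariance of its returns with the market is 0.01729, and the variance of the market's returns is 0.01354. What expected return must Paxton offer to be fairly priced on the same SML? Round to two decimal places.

MRP = (17.62% − 7.27%) / (1.66 − 0.40) = 8.2143%
R_f = 7.27% − 0.40 × 8.2143% = 3.9843%
β_Paxton = Cov / Var(R_m) = 0.01729 / 0.01354 = 1.2770
E(R_Paxton) = R_f + β × MRP = 3.9843% + 1.2770 × 8.2143% = 14.47%

14.47%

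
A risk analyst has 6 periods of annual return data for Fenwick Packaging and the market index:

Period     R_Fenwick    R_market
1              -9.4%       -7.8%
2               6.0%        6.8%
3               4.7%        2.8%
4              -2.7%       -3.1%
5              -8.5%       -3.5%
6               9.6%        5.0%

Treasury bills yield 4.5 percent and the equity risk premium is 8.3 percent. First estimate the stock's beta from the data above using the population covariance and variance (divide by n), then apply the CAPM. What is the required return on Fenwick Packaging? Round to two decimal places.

Mean R_i = (-9.4 + 6.0 + 4.7 − 2.7 − 8.5 + 9.6) / 6 = -0.0500%
Mean R_m = (-7.8 + 6.8 + 2.8 − 3.1 − 3.5 + 5.0) / 6 = 0.0333%
Σ(R_i − R̄_i)(R_m − R̄_m) = 213.4100  ⇒  Cov = 213.4100 / 6 = 35.5683
Σ(R_m − R̄_m)² = 161.7733  ⇒  Var(R_m) = 161.7733 / 6 = 26.9622
β = Cov / Var(R_m) = 35.5683 / 26.9622 = 1.3192
E(R) = R_f + β × MRP = 4.5% + 1.3192 × 8.3% = 15.45%

15.45%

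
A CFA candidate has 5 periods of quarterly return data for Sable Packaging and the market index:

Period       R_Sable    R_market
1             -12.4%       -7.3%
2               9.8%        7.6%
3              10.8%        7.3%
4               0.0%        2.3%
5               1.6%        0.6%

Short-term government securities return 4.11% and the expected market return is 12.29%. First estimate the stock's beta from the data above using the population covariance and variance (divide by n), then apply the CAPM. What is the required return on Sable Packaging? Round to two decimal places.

Mean R_i = (-12.4 + 9.8 + 10.8 + 0.0 + 1.6) / 5 = 1.9600%
Mean R_m = (-7.3 + 7.6 + 7.3 + 2.3 + 0.6) / 5 = 2.1000%
Σ(R_i − R̄_i)(R_m − R̄_m) = 224.2200  ⇒  Cov = 224.2200 / 5 = 44.8440
Σ(R_m − R̄_m)² = 147.9400  ⇒  Var(R_m) = 147.9400 / 5 = 29.5880
β = Cov / Var(R_m) = 44.8440 / 29.5880 = 1.5156
MRP = 12.29% − 4.11% = 8.18%
E(R) = R_f + β × MRP = 4.11% + 1.5156 × 8.18% = 16.51%

16.51%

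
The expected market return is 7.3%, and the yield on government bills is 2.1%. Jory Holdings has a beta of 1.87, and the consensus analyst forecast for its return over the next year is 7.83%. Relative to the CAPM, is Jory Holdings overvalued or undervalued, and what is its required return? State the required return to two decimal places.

Overvalued; required return 11.82%

MRP = 7.3% − 2.1% = 5.20%
Required return = R_f + β·MRP = 2.1% + 1.87 × 5.2% = 11.82%
Forecast 7.83% < required 11.82% → the stock plots below the SML → overvalued.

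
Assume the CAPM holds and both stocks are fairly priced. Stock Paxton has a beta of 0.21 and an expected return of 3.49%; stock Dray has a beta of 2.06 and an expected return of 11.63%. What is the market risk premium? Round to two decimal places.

4.40%

Both satisfy E(R) = R_f + β·MRP, so the slope of the SML is
MRP = (11.63% − 3.49%) / (2.06 − 0.21) = 8.14% / 1.85 = 4.4000%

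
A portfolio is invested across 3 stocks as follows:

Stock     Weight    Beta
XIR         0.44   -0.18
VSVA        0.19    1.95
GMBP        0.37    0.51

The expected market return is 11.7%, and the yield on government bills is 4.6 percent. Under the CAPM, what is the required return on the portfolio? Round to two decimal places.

8.01%

β_P = Σ w_i β_i = 0.44×-0.18 + 0.19×1.95 + 0.37×0.51 = 0.4800
MRP = 11.7% − 4.6% = 7.10%
E(R_P) = R_f + β_P × MRP = 4.6% + 0.4800 × 7.1% = 8.01%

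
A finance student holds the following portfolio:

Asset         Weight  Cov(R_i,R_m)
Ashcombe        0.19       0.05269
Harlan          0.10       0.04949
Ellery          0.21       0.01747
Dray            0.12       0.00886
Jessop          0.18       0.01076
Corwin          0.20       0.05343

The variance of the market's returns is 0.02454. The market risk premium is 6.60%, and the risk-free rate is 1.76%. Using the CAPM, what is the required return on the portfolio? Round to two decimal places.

10.45%

β_Ashcombe = 0.05269 / 0.02454 = 2.1471
β_Harlan = 0.04949 / 0.02454 = 2.0167
β_Ellery = 0.01747 / 0.02454 = 0.7119
β_Dray = 0.00886 / 0.02454 = 0.3610
β_Jessop = 0.01076 / 0.02454 = 0.4385
β_Corwin = 0.05343 / 0.02454 = 2.1773
β_P = Σ w_i β_i = 0.19×2.1471 + 0.10×2.0167 + 0.21×0.7119 + 0.12×0.3610 + 0.18×0.4385 + 0.20×2.1773 = 1.3168
E(R_P) = R_f + β_P × MRP = 1.76% + 1.3168 × 6.60% = 10.45%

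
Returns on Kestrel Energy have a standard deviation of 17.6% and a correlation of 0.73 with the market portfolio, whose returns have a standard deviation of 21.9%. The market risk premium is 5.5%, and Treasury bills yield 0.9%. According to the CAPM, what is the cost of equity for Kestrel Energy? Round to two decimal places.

4.13%

β = ρ × σ_i / σ_m = 0.73 × 17.6% / 21.9% = 0.5867
E(R) = 0.9% + 0.5867 × 5.5% = 4.13%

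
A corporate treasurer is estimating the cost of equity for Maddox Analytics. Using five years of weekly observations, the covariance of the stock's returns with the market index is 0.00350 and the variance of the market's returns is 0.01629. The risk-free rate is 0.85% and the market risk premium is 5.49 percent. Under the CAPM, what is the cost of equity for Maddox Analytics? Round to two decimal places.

β = Cov(R_i, R_m) / Var(R_m) = 0.00350 / 0.01629 = 0.2149
E(R) = R_f + β × MRP = 0.85% + 0.2149 × 5.49% = 2.03%

2.03%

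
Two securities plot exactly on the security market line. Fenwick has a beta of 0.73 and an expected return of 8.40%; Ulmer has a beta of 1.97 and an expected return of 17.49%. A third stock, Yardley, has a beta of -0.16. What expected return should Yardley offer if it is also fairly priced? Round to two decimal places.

1.88%

MRP (SML slope) = (17.49% − 8.40%) / (1.97 − 0.73) = 9.09% / 1.24 = 7.3306%
R_f (intercept) = 8.40% − 0.73 × 7.3306% = 3.0487%
E(R_Yardley) = R_f + β × MRP = 3.0487% + -0.16 × 7.3306% = 1.88%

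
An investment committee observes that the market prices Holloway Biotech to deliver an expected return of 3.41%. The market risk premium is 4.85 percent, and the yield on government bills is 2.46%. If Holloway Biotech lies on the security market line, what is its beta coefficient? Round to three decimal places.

0.196

β = (E(R) − R_f) / MRP = (3.41% − 2.46%) / 4.85% = 0.95% / 4.85% = 0.196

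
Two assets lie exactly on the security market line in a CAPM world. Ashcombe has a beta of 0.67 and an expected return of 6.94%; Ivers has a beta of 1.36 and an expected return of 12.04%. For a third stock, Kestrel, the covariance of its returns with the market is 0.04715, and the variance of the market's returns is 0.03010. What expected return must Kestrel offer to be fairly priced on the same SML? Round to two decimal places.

MRP = (12.04% − 6.94%) / (1.36 − 0.67) = 7.3913%
R_f = 6.94% − 0.67 × 7.3913% = 1.9878%
β_Kestrel = Cov / Var(R_m) = 0.04715 / 0.03010 = 1.5664
E(R_Kestrel) = R_f + β × MRP = 1.9878% + 1.5664 × 7.3913% = 13.57%

13.57%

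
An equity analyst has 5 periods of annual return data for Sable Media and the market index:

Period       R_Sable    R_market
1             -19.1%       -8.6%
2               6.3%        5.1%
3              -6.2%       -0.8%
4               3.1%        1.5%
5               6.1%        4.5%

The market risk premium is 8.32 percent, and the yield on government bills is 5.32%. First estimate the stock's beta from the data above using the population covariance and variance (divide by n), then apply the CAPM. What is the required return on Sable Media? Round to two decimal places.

21.40%

Mean R_i = (-19.1 + 6.3 − 6.2 + 3.1 + 6.1) / 5 = -1.9600%
Mean R_m = (-8.6 + 5.1 − 0.8 + 1.5 + 4.5) / 5 = 0.3400%
Σ(R_i − R̄_i)(R_m − R̄_m) = 236.7820  ⇒  Cov = 236.7820 / 5 = 47.3564
Σ(R_m − R̄_m)² = 122.5320  ⇒  Var(R_m) = 122.5320 / 5 = 24.5064
β = Cov / Var(R_m) = 47.3564 / 24.5064 = 1.9324
E(R) = R_f + β × MRP = 5.32% + 1.9324 × 8.32% = 21.40%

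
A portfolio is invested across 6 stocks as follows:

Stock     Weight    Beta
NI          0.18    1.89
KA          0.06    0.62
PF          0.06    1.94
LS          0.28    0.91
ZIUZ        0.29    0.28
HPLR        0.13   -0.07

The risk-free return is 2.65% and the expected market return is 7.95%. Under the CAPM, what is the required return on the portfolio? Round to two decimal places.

β_P = Σ w_i β_i = 0.18×1.89 + 0.06×0.62 + 0.06×1.94 + 0.28×0.91 + 0.29×0.28 + 0.13×-0.07 = 0.8207
MRP = 7.95% − 2.65% = 5.30%
E(R_P) = R_f + β_P × MRP = 2.65% + 0.8207 × 5.30% = 7.00%

7.00%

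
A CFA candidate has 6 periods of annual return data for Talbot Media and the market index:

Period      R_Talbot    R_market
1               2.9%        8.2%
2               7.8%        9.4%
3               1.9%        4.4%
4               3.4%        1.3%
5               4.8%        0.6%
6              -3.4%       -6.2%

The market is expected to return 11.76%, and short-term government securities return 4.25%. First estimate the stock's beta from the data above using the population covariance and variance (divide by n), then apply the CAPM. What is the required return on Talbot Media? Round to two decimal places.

8.05%

Mean R_i = (2.9 + 7.8 + 1.9 + 3.4 + 4.8 − 3.4) / 6 = 2.9000%
Mean R_m = (8.2 + 9.4 + 4.4 + 1.3 + 0.6 − 6.2) / 6 = 2.9500%
Σ(R_i − R̄_i)(R_m − R̄_m) = 82.5100  ⇒  Cov = 82.5100 / 6 = 13.7517
Σ(R_m − R̄_m)² = 163.2350  ⇒  Var(R_m) = 163.2350 / 6 = 27.2058
β = Cov / Var(R_m) = 13.7517 / 27.2058 = 0.5055
MRP = 11.76% − 4.25% = 7.51%
E(R) = R_f + β × MRP = 4.25% + 0.5055 × 7.51% = 8.05%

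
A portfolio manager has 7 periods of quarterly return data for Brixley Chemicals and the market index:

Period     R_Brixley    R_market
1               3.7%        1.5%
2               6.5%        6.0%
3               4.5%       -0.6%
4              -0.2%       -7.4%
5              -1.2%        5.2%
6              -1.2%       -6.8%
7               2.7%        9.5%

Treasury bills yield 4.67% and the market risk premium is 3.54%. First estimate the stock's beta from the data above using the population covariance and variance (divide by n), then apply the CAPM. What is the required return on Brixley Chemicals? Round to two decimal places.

5.46%

Mean R_i = (3.7 + 6.5 + 4.5 − 0.2 − 1.2 − 1.2 + 2.7) / 7 = 2.1143%
Mean R_m = (1.5 + 6.0 − 0.6 − 7.4 + 5.2 − 6.8 + 9.5) / 7 = 1.0571%
Σ(R_i − R̄_i)(R_m − R̄_m) = 55.2543  ⇒  Cov = 55.2543 / 7 = 7.8935
Σ(R_m − R̄_m)² = 249.0771  ⇒  Var(R_m) = 249.0771 / 7 = 35.5824
β = Cov / Var(R_m) = 7.8935 / 35.5824 = 0.2218
E(R) = R_f + β × MRP = 4.67% + 0.2218 × 3.54% = 5.46%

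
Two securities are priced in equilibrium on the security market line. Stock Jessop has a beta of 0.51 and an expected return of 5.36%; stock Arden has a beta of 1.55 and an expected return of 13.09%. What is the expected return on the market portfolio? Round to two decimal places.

Both satisfy E(R) = R_f + β·MRP, so the slope of the SML is
MRP = (13.09% − 5.36%) / (1.55 − 0.51) = 7.73% / 1.04 = 7.4327%
R_f = E(R_Jessop) − β_Jessop·MRP = 5.36% − 0.51 × 7.4327% = 1.5693%
E(R_m) = R_f + MRP = 1.5693% + 7.4327% = 9.00%

9.00%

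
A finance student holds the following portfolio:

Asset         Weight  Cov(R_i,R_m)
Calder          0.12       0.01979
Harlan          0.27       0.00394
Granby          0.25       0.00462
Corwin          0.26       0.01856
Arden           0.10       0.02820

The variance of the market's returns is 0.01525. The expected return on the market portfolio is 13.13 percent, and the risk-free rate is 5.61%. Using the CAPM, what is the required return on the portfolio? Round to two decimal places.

β_Calder = 0.01979 / 0.01525 = 1.2977
β_Harlan = 0.00394 / 0.01525 = 0.2584
β_Granby = 0.00462 / 0.01525 = 0.3030
β_Corwin = 0.01856 / 0.01525 = 1.2170
β_Arden = 0.02820 / 0.01525 = 1.8492
β_P = Σ w_i β_i = 0.12×1.2977 + 0.27×0.2584 + 0.25×0.3030 + 0.26×1.2170 + 0.10×1.8492 = 0.8026
MRP = 13.13% − 5.61% = 7.52%
E(R_P) = R_f + β_P × MRP = 5.61% + 0.8026 × 7.52% = 11.65%

11.65%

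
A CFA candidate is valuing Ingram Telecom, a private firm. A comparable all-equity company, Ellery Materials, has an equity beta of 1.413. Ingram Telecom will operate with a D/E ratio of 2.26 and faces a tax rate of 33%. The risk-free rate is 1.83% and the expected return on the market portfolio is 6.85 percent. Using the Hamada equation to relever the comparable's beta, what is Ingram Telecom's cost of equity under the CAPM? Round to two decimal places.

β_L = β_U × [1 + (1 − t)(D/E)] = 1.413 × [1 + (1 − 0.33) × 2.26]
    = 1.413 × [1 + 0.67 × 2.26] = 1.413 × 2.5142 = 3.5526
MRP = 6.85% − 1.83% = 5.02%
E(R) = R_f + β_L × MRP = 1.83% + 3.5526 × 5.02% = 19.66%

19.66%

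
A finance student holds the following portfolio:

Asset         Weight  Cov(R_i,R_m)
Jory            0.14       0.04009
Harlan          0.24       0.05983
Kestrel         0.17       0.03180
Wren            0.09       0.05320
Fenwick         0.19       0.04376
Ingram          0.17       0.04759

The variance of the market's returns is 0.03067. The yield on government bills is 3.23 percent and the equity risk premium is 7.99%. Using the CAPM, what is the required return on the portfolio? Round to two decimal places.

β_Jory = 0.04009 / 0.03067 = 1.3071
β_Harlan = 0.05983 / 0.03067 = 1.9508
β_Kestrel = 0.03180 / 0.03067 = 1.0368
β_Wren = 0.05320 / 0.03067 = 1.7346
β_Fenwick = 0.04376 / 0.03067 = 1.4268
β_Ingram = 0.04759 / 0.03067 = 1.5517
β_P = Σ w_i β_i = 0.14×1.3071 + 0.24×1.9508 + 0.17×1.0368 + 0.09×1.7346 + 0.19×1.4268 + 0.17×1.5517 = 1.5184
E(R_P) = R_f + β_P × MRP = 3.23% + 1.5184 × 7.99% = 15.36%

15.36%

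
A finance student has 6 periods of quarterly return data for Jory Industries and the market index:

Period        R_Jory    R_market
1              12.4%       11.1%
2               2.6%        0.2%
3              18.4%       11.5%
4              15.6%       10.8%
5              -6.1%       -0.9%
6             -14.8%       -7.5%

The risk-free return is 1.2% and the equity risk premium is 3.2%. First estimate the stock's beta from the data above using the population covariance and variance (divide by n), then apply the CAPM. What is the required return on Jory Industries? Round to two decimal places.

6.31%

Mean R_i = (12.4 + 2.6 + 18.4 + 15.6 − 6.1 − 14.8) / 6 = 4.6833%
Mean R_m = (11.1 + 0.2 + 11.5 + 10.8 − 0.9 − 7.5) / 6 = 4.2000%
Σ(R_i − R̄_i)(R_m − R̄_m) = 516.7100  ⇒  Cov = 516.7100 / 6 = 86.1183
Σ(R_m − R̄_m)² = 323.3600  ⇒  Var(R_m) = 323.3600 / 6 = 53.8933
β = Cov / Var(R_m) = 86.1183 / 53.8933 = 1.5979
E(R) = R_f + β × MRP = 1.2% + 1.5979 × 3.2% = 6.31%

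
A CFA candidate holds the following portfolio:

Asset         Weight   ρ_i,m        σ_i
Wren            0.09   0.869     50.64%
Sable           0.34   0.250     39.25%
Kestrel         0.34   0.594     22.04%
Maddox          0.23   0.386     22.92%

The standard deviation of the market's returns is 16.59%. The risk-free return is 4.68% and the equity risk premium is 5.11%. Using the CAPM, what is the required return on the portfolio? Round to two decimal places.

8.93%

β_Wren = 0.869 × 50.64% / 16.59% = 2.6526
β_Sable = 0.250 × 39.25% / 16.59% = 0.5915
β_Kestrel = 0.594 × 22.04% / 16.59% = 0.7891
β_Maddox = 0.386 × 22.92% / 16.59% = 0.5333
β_P = Σ w_i β_i = 0.09×2.6526 + 0.34×0.5915 + 0.34×0.7891 + 0.23×0.5333 = 0.8308
E(R_P) = R_f + β_P × MRP = 4.68% + 0.8308 × 5.11% = 8.93%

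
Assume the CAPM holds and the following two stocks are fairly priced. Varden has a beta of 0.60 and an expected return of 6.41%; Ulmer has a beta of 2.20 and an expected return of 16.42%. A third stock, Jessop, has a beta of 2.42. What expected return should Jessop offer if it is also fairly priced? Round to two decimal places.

MRP (SML slope) = (16.42% − 6.41%) / (2.20 − 0.60) = 10.01% / 1.60 = 6.2563%
R_f (intercept) = 6.41% − 0.60 × 6.2563% = 2.6562%
E(R_Jessop) = R_f + β × MRP = 2.6562% + 2.42 × 6.2563% = 17.80%

17.80%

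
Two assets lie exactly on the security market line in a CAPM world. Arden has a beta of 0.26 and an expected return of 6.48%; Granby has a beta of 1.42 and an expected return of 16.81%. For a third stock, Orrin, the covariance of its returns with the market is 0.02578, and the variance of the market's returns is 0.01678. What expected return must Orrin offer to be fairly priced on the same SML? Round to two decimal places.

17.85%

MRP = (16.81% − 6.48%) / (1.42 − 0.26) = 8.9052%
R_f = 6.48% − 0.26 × 8.9052% = 4.1646%
β_Orrin = Cov / Var(R_m) = 0.02578 / 0.01678 = 1.5364
E(R_Orrin) = R_f + β × MRP = 4.1646% + 1.5364 × 8.9052% = 17.85%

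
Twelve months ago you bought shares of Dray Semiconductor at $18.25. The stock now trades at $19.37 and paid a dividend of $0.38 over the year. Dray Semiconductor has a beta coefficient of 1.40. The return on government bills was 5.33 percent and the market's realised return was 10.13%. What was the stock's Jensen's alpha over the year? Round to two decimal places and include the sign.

-3.83%

Realised HPR = (P1 + D1 − P0) / P0 = (19.37 + 0.38 − 18.25) / 18.25 = 1.50 / 18.25 = 8.2192%
MRP = 10.13% − 5.33% = 4.80%
CAPM required = R_f + β·MRP = 5.33% + 1.40 × 4.80% = 12.0500%
α = realised − required = 8.2192% − 12.0500% = -3.83%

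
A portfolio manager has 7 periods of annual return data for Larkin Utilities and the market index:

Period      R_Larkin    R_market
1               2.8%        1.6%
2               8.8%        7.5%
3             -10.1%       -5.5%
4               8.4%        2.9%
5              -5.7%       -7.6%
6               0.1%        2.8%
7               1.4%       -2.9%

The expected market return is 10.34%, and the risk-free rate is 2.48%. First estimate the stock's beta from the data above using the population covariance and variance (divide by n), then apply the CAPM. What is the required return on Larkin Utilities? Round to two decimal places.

11.24%

Mean R_i = (2.8 + 8.8 − 10.1 + 8.4 − 5.7 + 0.1 + 1.4) / 7 = 0.8143%
Mean R_m = (1.6 + 7.5 − 5.5 + 2.9 − 7.6 + 2.8 − 2.9) / 7 = -0.1714%
Σ(R_i − R̄_i)(R_m − R̄_m) = 190.9071  ⇒  Cov = 190.9071 / 7 = 27.2724
Σ(R_m − R̄_m)² = 171.2743  ⇒  Var(R_m) = 171.2743 / 7 = 24.4678
β = Cov / Var(R_m) = 27.2724 / 24.4678 = 1.1146
MRP = 10.34% − 2.48% = 7.86%
E(R) = R_f + β × MRP = 2.48% + 1.1146 × 7.86% = 11.24%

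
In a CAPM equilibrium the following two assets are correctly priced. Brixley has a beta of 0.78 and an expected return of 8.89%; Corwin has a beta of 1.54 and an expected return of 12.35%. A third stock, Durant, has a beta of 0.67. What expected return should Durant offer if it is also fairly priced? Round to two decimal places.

MRP (SML slope) = (12.35% − 8.89%) / (1.54 − 0.78) = 3.46% / 0.76 = 4.5526%
R_f (intercept) = 8.89% − 0.78 × 4.5526% = 5.3390%
E(R_Durant) = R_f + β × MRP = 5.3390% + 0.67 × 4.5526% = 8.39%

8.39%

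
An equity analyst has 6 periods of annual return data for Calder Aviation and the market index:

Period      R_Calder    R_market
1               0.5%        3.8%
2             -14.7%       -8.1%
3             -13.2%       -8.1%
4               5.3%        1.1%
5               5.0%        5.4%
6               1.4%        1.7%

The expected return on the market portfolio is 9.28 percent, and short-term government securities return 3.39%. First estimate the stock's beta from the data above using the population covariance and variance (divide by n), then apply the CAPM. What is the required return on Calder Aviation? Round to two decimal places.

11.83%

Mean R_i = (0.5 − 14.7 − 13.2 + 5.3 + 5.0 + 1.4) / 6 = -2.6167%
Mean R_m = (3.8 − 8.1 − 8.1 + 1.1 + 5.4 + 1.7) / 6 = -0.7000%
Σ(R_i − R̄_i)(R_m − R̄_m) = 252.1100  ⇒  Cov = 252.1100 / 6 = 42.0183
Σ(R_m − R̄_m)² = 175.9800  ⇒  Var(R_m) = 175.9800 / 6 = 29.3300
β = Cov / Var(R_m) = 42.0183 / 29.3300 = 1.4326
MRP = 9.28% − 3.39% = 5.89%
E(R) = R_f + β × MRP = 3.39% + 1.4326 × 5.89% = 11.83%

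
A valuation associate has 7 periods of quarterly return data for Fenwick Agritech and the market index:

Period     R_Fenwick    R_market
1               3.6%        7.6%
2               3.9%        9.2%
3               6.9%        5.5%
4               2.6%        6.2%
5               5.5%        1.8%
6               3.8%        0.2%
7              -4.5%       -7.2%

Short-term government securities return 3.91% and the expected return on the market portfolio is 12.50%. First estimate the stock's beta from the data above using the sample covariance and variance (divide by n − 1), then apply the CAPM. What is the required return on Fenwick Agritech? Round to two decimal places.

Mean R_i = (3.6 + 3.9 + 6.9 + 2.6 + 5.5 + 3.8 − 4.5) / 7 = 3.1143%
Mean R_m = (7.6 + 9.2 + 5.5 + 6.2 + 1.8 + 0.2 − 7.2) / 7 = 3.3286%
Σ(R_i − R̄_i)(R_m − R̄_m) = 87.8071  ⇒  Cov = 87.8071 / 6 = 14.6345
Σ(R_m − R̄_m)² = 188.6543  ⇒  Var(R_m) = 188.6543 / 6 = 31.4424
β = Cov / Var(R_m) = 14.6345 / 31.4424 = 0.4654
MRP = 12.50% − 3.91% = 8.59%
E(R) = R_f + β × MRP = 3.91% + 0.4654 × 8.59% = 7.91%

7.91%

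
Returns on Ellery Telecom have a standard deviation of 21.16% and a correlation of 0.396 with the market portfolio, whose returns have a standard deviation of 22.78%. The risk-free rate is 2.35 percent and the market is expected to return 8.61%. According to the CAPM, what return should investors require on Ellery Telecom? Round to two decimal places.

4.65%

β = ρ × σ_i / σ_m = 0.396 × 21.16% / 22.78% = 0.3678
MRP = 8.61% − 2.35% = 6.26%
E(R) = 2.35% + 0.3678 × 6.26% = 4.65%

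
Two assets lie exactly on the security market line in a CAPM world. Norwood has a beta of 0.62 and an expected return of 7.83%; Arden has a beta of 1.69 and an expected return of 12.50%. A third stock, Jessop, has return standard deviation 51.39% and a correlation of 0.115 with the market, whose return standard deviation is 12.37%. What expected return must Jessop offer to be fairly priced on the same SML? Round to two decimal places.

7.21%

MRP = (12.50% − 7.83%) / (1.69 − 0.62) = 4.3645%
R_f = 7.83% − 0.62 × 4.3645% = 5.1240%
β_Jessop = ρ·σ_i/σ_m = 0.115 × 51.39 / 12.37 = 0.4778
E(R_Jessop) = R_f + β × MRP = 5.1240% + 0.4778 × 4.3645% = 7.21%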